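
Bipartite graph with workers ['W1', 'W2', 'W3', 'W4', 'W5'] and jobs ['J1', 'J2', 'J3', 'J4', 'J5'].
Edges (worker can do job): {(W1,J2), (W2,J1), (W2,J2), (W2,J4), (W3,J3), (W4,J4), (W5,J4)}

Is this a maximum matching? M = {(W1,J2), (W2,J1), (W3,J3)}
No, size 3 is not maximum

Proposed matching has size 3.
Maximum matching size for this graph: 4.

This is NOT maximum - can be improved to size 4.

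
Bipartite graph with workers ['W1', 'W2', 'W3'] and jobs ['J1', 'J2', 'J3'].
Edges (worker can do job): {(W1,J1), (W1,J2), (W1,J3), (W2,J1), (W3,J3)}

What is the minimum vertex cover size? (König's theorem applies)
Minimum vertex cover size = 3

By König's theorem: in bipartite graphs,
min vertex cover = max matching = 3

Maximum matching has size 3, so minimum vertex cover also has size 3.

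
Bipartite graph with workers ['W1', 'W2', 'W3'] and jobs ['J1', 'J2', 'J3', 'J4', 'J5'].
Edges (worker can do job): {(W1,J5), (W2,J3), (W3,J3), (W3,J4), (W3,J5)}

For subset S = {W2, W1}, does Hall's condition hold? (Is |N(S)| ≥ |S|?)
Yes: |N(S)| = 2, |S| = 2

Subset S = {W2, W1}
Neighbors N(S) = {J3, J5}

|N(S)| = 2, |S| = 2
Hall's condition: |N(S)| ≥ |S| is satisfied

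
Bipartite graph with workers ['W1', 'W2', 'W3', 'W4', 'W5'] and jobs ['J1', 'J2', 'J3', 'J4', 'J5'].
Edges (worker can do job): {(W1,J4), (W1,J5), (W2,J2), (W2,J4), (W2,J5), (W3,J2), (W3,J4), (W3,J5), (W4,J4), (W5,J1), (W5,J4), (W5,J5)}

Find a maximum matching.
Matching: {(W2,J2), (W3,J5), (W4,J4), (W5,J1)}

Maximum matching (size 4):
  W2 → J2
  W3 → J5
  W4 → J4
  W5 → J1

Each worker is assigned to at most one job, and each job to at most one worker.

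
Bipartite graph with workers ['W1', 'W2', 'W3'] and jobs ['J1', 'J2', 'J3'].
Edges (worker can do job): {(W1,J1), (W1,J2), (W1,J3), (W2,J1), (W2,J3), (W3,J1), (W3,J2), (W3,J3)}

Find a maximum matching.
Matching: {(W1,J3), (W2,J1), (W3,J2)}

Maximum matching (size 3):
  W1 → J3
  W2 → J1
  W3 → J2

Each worker is assigned to at most one job, and each job to at most one worker.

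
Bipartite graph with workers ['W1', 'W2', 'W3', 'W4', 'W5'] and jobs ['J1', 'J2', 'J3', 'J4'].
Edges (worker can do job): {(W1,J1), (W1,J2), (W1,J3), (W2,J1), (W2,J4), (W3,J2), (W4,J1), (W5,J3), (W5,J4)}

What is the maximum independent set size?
Maximum independent set = 5

By König's theorem:
- Min vertex cover = Max matching = 4
- Max independent set = Total vertices - Min vertex cover
- Max independent set = 9 - 4 = 5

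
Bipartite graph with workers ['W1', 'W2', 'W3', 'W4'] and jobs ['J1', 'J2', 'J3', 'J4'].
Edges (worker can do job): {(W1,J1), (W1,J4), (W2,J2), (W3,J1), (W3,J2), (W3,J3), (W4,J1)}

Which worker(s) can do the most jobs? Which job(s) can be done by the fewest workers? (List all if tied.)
Most versatile: W3 (3 jobs); Least covered: J3, J4 (1 workers)

Worker degrees (jobs they can do): W1:2, W2:1, W3:3, W4:1
Job degrees (workers who can do it): J1:3, J2:2, J3:1, J4:1

Maximum worker degree is 3, achieved by: W3
Minimum job degree is 1, achieved by: J3, J4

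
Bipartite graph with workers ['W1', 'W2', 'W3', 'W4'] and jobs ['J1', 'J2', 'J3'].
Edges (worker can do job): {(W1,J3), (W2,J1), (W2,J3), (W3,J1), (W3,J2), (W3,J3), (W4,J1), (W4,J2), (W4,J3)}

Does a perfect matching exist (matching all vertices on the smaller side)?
Yes, perfect matching exists (size 3)

Perfect matching: {(W2,J1), (W3,J2), (W4,J3)}
All 3 vertices on the smaller side are matched.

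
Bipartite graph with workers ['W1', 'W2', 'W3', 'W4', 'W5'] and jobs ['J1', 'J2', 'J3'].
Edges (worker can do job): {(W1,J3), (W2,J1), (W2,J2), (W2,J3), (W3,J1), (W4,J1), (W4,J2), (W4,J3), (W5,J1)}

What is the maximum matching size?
Maximum matching size = 3

Maximum matching: {(W2,J2), (W3,J1), (W4,J3)}
Size: 3

This assigns 3 workers to 3 distinct jobs.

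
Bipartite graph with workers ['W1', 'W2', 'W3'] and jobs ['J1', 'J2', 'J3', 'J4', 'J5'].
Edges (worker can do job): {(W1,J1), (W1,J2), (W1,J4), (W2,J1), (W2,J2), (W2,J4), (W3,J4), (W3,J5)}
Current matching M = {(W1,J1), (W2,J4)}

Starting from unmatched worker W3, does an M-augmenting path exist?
Yes: W3 → J5

An M-augmenting path alternates non-matching / matching edges, starting and ending at unmatched vertices.
Path: W3 → J5
(J5 is unmatched in M, so the path is augmenting.)
Flipping edges along this path would increase |M| from 2 to 3.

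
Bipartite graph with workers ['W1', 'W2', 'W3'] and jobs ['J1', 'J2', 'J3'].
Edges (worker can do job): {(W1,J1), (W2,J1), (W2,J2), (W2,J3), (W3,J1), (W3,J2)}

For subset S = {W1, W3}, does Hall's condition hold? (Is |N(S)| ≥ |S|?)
Yes: |N(S)| = 2, |S| = 2

Subset S = {W1, W3}
Neighbors N(S) = {J1, J2}

|N(S)| = 2, |S| = 2
Hall's condition: |N(S)| ≥ |S| is satisfied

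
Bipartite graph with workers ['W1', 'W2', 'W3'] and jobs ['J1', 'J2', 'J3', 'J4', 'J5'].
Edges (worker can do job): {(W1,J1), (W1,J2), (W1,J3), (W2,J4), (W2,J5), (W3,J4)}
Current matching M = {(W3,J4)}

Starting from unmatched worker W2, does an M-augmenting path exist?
Yes: W2 → J5

An M-augmenting path alternates non-matching / matching edges, starting and ending at unmatched vertices.
Path: W2 → J5
(J5 is unmatched in M, so the path is augmenting.)
Flipping edges along this path would increase |M| from 1 to 2.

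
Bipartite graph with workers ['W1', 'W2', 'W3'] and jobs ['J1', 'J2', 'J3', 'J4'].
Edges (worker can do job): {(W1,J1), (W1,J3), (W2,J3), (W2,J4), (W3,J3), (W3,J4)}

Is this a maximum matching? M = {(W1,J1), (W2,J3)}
No, size 2 is not maximum

Proposed matching has size 2.
Maximum matching size for this graph: 3.

This is NOT maximum - can be improved to size 3.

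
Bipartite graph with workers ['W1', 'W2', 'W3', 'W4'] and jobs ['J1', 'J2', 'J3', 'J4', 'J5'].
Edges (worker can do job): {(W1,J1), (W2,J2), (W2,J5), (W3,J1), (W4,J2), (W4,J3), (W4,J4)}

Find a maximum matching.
Matching: {(W2,J5), (W3,J1), (W4,J2)}

Maximum matching (size 3):
  W2 → J5
  W3 → J1
  W4 → J2

Each worker is assigned to at most one job, and each job to at most one worker.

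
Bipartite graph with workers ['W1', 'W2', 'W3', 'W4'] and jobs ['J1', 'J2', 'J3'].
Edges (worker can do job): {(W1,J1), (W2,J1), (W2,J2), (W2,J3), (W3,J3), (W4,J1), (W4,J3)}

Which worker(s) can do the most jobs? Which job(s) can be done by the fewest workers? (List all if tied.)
Most versatile: W2 (3 jobs); Least covered: J2 (1 workers)

Worker degrees (jobs they can do): W1:1, W2:3, W3:1, W4:2
Job degrees (workers who can do it): J1:3, J2:1, J3:3

Maximum worker degree is 3, achieved by: W2
Minimum job degree is 1, achieved by: J2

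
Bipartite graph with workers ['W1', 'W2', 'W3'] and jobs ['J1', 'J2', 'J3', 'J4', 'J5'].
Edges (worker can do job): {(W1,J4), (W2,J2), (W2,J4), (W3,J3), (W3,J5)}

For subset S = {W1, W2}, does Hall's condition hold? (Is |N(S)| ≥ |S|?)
Yes: |N(S)| = 2, |S| = 2

Subset S = {W1, W2}
Neighbors N(S) = {J2, J4}

|N(S)| = 2, |S| = 2
Hall's condition: |N(S)| ≥ |S| is satisfied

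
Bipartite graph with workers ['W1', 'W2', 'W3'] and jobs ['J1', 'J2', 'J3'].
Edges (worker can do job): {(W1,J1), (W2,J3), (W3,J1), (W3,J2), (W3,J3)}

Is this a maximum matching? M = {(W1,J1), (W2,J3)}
No, size 2 is not maximum

Proposed matching has size 2.
Maximum matching size for this graph: 3.

This is NOT maximum - can be improved to size 3.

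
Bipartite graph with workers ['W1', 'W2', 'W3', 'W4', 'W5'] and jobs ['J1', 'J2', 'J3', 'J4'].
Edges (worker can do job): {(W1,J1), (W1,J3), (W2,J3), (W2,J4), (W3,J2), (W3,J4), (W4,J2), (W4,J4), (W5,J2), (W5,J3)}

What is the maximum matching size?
Maximum matching size = 4

Maximum matching: {(W1,J1), (W3,J4), (W4,J2), (W5,J3)}
Size: 4

This assigns 4 workers to 4 distinct jobs.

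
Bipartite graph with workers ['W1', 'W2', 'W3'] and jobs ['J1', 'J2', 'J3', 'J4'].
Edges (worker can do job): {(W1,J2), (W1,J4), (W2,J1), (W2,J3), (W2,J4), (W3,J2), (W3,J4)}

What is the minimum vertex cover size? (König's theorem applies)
Minimum vertex cover size = 3

By König's theorem: in bipartite graphs,
min vertex cover = max matching = 3

Maximum matching has size 3, so minimum vertex cover also has size 3.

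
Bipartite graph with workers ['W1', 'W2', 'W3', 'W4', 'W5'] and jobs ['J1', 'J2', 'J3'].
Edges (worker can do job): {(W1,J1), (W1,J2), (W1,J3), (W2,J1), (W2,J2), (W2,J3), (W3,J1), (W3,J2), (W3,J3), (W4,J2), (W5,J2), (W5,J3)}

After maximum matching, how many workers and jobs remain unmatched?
Unmatched: 2 workers, 0 jobs

Maximum matching size: 3
Workers: 5 total, 3 matched, 2 unmatched
Jobs: 3 total, 3 matched, 0 unmatched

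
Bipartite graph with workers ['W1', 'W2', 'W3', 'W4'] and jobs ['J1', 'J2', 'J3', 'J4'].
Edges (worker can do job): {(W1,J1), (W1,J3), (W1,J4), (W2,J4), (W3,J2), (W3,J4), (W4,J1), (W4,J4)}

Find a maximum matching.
Matching: {(W1,J3), (W2,J4), (W3,J2), (W4,J1)}

Maximum matching (size 4):
  W1 → J3
  W2 → J4
  W3 → J2
  W4 → J1

Each worker is assigned to at most one job, and each job to at most one worker.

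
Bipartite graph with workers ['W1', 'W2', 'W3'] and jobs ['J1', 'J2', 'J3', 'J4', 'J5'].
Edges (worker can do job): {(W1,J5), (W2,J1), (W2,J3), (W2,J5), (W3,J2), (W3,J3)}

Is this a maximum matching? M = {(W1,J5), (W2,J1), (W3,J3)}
Yes, size 3 is maximum

Proposed matching has size 3.
Maximum matching size for this graph: 3.

This is a maximum matching.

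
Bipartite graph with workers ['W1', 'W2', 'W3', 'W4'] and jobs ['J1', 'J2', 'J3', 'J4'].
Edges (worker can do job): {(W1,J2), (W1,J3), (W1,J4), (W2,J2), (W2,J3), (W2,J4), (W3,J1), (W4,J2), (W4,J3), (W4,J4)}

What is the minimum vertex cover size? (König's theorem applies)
Minimum vertex cover size = 4

By König's theorem: in bipartite graphs,
min vertex cover = max matching = 4

Maximum matching has size 4, so minimum vertex cover also has size 4.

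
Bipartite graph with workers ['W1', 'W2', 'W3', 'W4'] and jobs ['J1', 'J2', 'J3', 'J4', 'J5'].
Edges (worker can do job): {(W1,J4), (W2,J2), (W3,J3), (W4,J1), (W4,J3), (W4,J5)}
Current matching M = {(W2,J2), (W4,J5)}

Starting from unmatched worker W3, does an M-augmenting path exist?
Yes: W3 → J3

An M-augmenting path alternates non-matching / matching edges, starting and ending at unmatched vertices.
Path: W3 → J3
(J3 is unmatched in M, so the path is augmenting.)
Flipping edges along this path would increase |M| from 2 to 3.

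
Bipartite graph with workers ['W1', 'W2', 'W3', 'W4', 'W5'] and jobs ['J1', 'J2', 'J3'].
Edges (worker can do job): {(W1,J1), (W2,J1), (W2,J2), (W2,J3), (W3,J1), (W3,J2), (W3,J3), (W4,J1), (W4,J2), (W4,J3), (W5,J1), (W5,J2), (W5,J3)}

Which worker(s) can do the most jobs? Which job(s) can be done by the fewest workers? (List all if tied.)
Most versatile: W2, W3, W4, W5 (3 jobs); Least covered: J2, J3 (4 workers)

Worker degrees (jobs they can do): W1:1, W2:3, W3:3, W4:3, W5:3
Job degrees (workers who can do it): J1:5, J2:4, J3:4

Maximum worker degree is 3, achieved by: W2, W3, W4, W5
Minimum job degree is 4, achieved by: J2, J3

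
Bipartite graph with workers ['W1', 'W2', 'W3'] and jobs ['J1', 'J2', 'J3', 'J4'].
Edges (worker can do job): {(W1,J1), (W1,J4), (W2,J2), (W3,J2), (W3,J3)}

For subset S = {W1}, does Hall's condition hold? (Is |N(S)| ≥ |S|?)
Yes: |N(S)| = 2, |S| = 1

Subset S = {W1}
Neighbors N(S) = {J1, J4}

|N(S)| = 2, |S| = 1
Hall's condition: |N(S)| ≥ |S| is satisfied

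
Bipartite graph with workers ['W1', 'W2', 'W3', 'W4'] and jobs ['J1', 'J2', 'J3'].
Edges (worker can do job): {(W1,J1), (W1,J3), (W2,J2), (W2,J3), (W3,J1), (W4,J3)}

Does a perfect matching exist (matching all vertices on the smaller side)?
Yes, perfect matching exists (size 3)

Perfect matching: {(W2,J2), (W3,J1), (W4,J3)}
All 3 vertices on the smaller side are matched.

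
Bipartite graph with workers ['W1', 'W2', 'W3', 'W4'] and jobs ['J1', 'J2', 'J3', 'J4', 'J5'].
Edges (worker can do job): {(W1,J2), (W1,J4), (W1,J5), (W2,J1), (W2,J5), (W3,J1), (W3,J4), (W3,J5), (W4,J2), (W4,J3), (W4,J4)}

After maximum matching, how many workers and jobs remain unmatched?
Unmatched: 0 workers, 1 jobs

Maximum matching size: 4
Workers: 4 total, 4 matched, 0 unmatched
Jobs: 5 total, 4 matched, 1 unmatched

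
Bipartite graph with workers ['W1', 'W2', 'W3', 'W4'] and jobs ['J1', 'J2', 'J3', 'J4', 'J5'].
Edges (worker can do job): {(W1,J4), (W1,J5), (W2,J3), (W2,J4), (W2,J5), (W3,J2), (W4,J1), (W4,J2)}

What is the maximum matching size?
Maximum matching size = 4

Maximum matching: {(W1,J4), (W2,J3), (W3,J2), (W4,J1)}
Size: 4

This assigns 4 workers to 4 distinct jobs.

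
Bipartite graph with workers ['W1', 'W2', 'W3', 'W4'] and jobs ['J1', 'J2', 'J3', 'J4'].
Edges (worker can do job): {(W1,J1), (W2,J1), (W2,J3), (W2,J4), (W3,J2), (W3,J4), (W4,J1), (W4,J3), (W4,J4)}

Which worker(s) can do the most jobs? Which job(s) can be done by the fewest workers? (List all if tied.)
Most versatile: W2, W4 (3 jobs); Least covered: J2 (1 workers)

Worker degrees (jobs they can do): W1:1, W2:3, W3:2, W4:3
Job degrees (workers who can do it): J1:3, J2:1, J3:2, J4:3

Maximum worker degree is 3, achieved by: W2, W4
Minimum job degree is 1, achieved by: J2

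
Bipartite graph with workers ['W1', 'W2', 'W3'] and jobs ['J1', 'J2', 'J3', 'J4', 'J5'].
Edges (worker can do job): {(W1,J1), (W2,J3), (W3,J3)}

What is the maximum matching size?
Maximum matching size = 2

Maximum matching: {(W1,J1), (W3,J3)}
Size: 2

This assigns 2 workers to 2 distinct jobs.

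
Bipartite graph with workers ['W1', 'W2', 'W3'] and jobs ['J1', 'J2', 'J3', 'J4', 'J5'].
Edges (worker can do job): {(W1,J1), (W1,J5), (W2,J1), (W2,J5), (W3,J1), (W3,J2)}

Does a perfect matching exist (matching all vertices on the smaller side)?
Yes, perfect matching exists (size 3)

Perfect matching: {(W1,J5), (W2,J1), (W3,J2)}
All 3 vertices on the smaller side are matched.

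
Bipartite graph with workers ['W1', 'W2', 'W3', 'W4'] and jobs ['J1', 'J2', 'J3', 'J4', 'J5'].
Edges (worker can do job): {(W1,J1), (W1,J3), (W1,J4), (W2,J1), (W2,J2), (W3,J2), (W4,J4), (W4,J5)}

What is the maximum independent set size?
Maximum independent set = 5

By König's theorem:
- Min vertex cover = Max matching = 4
- Max independent set = Total vertices - Min vertex cover
- Max independent set = 9 - 4 = 5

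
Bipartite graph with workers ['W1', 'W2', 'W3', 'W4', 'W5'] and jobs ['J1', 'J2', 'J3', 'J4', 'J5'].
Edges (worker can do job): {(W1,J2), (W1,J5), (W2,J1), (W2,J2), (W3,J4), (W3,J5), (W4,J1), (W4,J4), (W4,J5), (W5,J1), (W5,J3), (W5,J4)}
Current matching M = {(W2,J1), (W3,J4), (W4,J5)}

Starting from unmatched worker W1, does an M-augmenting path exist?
Yes: W1 → J2

An M-augmenting path alternates non-matching / matching edges, starting and ending at unmatched vertices.
Path: W1 → J2
(J2 is unmatched in M, so the path is augmenting.)
Flipping edges along this path would increase |M| from 3 to 4.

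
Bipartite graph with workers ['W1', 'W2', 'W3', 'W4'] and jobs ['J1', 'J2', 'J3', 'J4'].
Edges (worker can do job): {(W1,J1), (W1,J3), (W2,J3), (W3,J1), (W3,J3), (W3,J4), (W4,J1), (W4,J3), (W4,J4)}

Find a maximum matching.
Matching: {(W1,J3), (W3,J1), (W4,J4)}

Maximum matching (size 3):
  W1 → J3
  W3 → J1
  W4 → J4

Each worker is assigned to at most one job, and each job to at most one worker.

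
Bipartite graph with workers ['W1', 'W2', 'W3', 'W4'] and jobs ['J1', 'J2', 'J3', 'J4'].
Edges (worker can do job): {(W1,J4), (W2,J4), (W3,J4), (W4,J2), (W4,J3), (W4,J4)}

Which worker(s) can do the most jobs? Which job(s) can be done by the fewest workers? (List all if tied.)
Most versatile: W4 (3 jobs); Least covered: J1 (0 workers)

Worker degrees (jobs they can do): W1:1, W2:1, W3:1, W4:3
Job degrees (workers who can do it): J1:0, J2:1, J3:1, J4:4

Maximum worker degree is 3, achieved by: W4
Minimum job degree is 0, achieved by: J1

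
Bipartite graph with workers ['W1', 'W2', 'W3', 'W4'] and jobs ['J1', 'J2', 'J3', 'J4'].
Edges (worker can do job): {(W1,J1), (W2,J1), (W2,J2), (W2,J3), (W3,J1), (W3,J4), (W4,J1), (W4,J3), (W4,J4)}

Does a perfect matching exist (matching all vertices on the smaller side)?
Yes, perfect matching exists (size 4)

Perfect matching: {(W1,J1), (W2,J2), (W3,J4), (W4,J3)}
All 4 vertices on the smaller side are matched.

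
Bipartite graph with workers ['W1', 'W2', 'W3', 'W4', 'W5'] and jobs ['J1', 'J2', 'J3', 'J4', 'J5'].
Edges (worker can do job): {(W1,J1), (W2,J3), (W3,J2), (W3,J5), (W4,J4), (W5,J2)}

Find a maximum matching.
Matching: {(W1,J1), (W2,J3), (W3,J5), (W4,J4), (W5,J2)}

Maximum matching (size 5):
  W1 → J1
  W2 → J3
  W3 → J5
  W4 → J4
  W5 → J2

Each worker is assigned to at most one job, and each job to at most one worker.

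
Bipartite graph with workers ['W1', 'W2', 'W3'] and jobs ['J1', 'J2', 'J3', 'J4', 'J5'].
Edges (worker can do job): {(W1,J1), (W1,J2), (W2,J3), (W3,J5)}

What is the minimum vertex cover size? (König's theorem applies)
Minimum vertex cover size = 3

By König's theorem: in bipartite graphs,
min vertex cover = max matching = 3

Maximum matching has size 3, so minimum vertex cover also has size 3.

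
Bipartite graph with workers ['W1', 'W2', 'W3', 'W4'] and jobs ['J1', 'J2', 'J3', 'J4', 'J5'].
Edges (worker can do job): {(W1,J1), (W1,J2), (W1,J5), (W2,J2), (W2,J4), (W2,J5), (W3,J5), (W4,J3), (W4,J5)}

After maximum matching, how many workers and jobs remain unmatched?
Unmatched: 0 workers, 1 jobs

Maximum matching size: 4
Workers: 4 total, 4 matched, 0 unmatched
Jobs: 5 total, 4 matched, 1 unmatched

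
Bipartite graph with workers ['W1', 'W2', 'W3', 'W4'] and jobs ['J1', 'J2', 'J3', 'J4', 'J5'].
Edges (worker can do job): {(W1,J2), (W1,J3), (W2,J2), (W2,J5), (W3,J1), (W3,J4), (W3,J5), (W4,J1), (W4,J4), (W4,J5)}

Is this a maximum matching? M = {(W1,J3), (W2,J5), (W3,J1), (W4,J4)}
Yes, size 4 is maximum

Proposed matching has size 4.
Maximum matching size for this graph: 4.

This is a maximum matching.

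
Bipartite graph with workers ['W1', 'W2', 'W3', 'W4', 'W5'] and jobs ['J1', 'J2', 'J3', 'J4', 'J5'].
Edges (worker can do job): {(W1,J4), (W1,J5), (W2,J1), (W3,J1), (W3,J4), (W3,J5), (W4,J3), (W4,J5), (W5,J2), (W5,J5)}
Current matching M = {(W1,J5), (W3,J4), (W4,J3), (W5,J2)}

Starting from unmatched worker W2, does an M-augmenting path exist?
Yes: W2 → J1

An M-augmenting path alternates non-matching / matching edges, starting and ending at unmatched vertices.
Path: W2 → J1
(J1 is unmatched in M, so the path is augmenting.)
Flipping edges along this path would increase |M| from 4 to 5.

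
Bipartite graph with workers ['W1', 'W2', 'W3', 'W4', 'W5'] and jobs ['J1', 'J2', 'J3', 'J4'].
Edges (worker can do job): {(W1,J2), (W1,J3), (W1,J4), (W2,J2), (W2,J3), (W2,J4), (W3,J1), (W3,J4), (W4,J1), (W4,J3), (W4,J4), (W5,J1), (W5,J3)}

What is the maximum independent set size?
Maximum independent set = 5

By König's theorem:
- Min vertex cover = Max matching = 4
- Max independent set = Total vertices - Min vertex cover
- Max independent set = 9 - 4 = 5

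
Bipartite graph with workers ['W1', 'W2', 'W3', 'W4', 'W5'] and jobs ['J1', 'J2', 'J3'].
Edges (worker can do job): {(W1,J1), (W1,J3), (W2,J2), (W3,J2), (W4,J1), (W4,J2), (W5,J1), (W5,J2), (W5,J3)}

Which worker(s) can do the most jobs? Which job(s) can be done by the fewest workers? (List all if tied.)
Most versatile: W5 (3 jobs); Least covered: J3 (2 workers)

Worker degrees (jobs they can do): W1:2, W2:1, W3:1, W4:2, W5:3
Job degrees (workers who can do it): J1:3, J2:4, J3:2

Maximum worker degree is 3, achieved by: W5
Minimum job degree is 2, achieved by: J3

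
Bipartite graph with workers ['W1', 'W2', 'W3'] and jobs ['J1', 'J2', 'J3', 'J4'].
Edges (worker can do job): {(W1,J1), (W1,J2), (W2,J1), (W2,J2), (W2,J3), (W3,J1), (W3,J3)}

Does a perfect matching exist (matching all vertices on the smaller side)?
Yes, perfect matching exists (size 3)

Perfect matching: {(W1,J2), (W2,J3), (W3,J1)}
All 3 vertices on the smaller side are matched.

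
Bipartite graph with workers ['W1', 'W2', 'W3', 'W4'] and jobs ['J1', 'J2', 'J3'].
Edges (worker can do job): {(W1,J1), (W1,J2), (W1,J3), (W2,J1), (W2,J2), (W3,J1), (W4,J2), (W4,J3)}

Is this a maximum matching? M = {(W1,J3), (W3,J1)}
No, size 2 is not maximum

Proposed matching has size 2.
Maximum matching size for this graph: 3.

This is NOT maximum - can be improved to size 3.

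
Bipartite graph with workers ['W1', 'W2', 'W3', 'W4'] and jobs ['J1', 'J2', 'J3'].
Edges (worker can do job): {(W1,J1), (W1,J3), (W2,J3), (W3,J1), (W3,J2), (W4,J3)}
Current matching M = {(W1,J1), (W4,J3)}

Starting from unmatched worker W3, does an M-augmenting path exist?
Yes: W3 → J2

An M-augmenting path alternates non-matching / matching edges, starting and ending at unmatched vertices.
Path: W3 → J2
(J2 is unmatched in M, so the path is augmenting.)
Flipping edges along this path would increase |M| from 2 to 3.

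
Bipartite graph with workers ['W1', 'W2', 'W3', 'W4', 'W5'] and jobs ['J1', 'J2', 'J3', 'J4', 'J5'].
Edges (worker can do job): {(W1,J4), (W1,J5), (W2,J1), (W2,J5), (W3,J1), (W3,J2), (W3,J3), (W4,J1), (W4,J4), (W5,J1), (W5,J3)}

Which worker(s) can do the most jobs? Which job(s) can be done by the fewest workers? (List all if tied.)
Most versatile: W3 (3 jobs); Least covered: J2 (1 workers)

Worker degrees (jobs they can do): W1:2, W2:2, W3:3, W4:2, W5:2
Job degrees (workers who can do it): J1:4, J2:1, J3:2, J4:2, J5:2

Maximum worker degree is 3, achieved by: W3
Minimum job degree is 1, achieved by: J2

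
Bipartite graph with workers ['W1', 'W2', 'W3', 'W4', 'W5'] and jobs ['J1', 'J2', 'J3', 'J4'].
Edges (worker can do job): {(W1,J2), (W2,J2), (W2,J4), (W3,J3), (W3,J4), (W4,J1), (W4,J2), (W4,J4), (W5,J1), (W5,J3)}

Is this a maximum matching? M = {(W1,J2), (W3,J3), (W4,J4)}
No, size 3 is not maximum

Proposed matching has size 3.
Maximum matching size for this graph: 4.

This is NOT maximum - can be improved to size 4.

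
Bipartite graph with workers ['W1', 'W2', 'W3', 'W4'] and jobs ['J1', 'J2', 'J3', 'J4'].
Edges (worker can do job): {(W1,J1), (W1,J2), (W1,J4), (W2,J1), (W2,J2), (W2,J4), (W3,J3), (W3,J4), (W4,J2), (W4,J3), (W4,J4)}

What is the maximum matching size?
Maximum matching size = 4

Maximum matching: {(W1,J1), (W2,J2), (W3,J3), (W4,J4)}
Size: 4

This assigns 4 workers to 4 distinct jobs.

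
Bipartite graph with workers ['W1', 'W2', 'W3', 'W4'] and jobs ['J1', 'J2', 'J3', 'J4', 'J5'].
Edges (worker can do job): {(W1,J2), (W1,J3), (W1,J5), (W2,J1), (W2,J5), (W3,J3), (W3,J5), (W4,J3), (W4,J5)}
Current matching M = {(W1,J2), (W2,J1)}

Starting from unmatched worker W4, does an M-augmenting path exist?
Yes: W4 → J3

An M-augmenting path alternates non-matching / matching edges, starting and ending at unmatched vertices.
Path: W4 → J3
(J3 is unmatched in M, so the path is augmenting.)
Flipping edges along this path would increase |M| from 2 to 3.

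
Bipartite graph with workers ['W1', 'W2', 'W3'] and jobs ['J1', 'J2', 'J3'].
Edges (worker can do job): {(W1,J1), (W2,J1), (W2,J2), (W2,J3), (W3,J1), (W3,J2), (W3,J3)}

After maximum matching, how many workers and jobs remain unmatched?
Unmatched: 0 workers, 0 jobs

Maximum matching size: 3
Workers: 3 total, 3 matched, 0 unmatched
Jobs: 3 total, 3 matched, 0 unmatched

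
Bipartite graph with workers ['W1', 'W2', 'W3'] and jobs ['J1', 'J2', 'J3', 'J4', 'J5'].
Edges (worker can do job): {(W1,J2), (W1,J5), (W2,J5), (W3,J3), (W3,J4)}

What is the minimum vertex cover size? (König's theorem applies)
Minimum vertex cover size = 3

By König's theorem: in bipartite graphs,
min vertex cover = max matching = 3

Maximum matching has size 3, so minimum vertex cover also has size 3.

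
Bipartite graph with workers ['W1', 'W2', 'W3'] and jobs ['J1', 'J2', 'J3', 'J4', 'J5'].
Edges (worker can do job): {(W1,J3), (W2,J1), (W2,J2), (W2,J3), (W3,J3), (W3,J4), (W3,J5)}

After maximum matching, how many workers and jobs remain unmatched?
Unmatched: 0 workers, 2 jobs

Maximum matching size: 3
Workers: 3 total, 3 matched, 0 unmatched
Jobs: 5 total, 3 matched, 2 unmatched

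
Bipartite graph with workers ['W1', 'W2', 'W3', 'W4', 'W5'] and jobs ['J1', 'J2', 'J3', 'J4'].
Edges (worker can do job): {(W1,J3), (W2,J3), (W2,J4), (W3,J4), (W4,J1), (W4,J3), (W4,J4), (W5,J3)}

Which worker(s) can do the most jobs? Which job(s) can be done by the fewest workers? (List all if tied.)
Most versatile: W4 (3 jobs); Least covered: J2 (0 workers)

Worker degrees (jobs they can do): W1:1, W2:2, W3:1, W4:3, W5:1
Job degrees (workers who can do it): J1:1, J2:0, J3:4, J4:3

Maximum worker degree is 3, achieved by: W4
Minimum job degree is 0, achieved by: J2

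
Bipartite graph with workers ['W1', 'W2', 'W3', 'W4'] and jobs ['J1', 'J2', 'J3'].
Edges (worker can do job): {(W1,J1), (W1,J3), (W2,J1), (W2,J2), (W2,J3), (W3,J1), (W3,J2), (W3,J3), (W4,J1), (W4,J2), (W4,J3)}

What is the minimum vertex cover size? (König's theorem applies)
Minimum vertex cover size = 3

By König's theorem: in bipartite graphs,
min vertex cover = max matching = 3

Maximum matching has size 3, so minimum vertex cover also has size 3.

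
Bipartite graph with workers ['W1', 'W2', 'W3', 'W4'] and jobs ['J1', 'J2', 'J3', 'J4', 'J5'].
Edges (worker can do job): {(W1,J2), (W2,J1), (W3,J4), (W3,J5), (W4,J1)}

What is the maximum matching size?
Maximum matching size = 3

Maximum matching: {(W1,J2), (W3,J5), (W4,J1)}
Size: 3

This assigns 3 workers to 3 distinct jobs.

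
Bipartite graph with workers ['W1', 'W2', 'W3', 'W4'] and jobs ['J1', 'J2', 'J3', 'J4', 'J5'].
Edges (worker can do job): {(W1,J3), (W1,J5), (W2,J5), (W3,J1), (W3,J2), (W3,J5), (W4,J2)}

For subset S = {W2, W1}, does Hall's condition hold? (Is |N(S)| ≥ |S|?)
Yes: |N(S)| = 2, |S| = 2

Subset S = {W2, W1}
Neighbors N(S) = {J3, J5}

|N(S)| = 2, |S| = 2
Hall's condition: |N(S)| ≥ |S| is satisfied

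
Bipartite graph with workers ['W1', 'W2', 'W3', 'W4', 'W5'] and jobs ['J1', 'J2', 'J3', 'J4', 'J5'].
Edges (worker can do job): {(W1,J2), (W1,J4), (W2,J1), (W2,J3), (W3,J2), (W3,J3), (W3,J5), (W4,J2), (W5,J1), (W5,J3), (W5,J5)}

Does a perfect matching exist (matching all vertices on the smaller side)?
Yes, perfect matching exists (size 5)

Perfect matching: {(W1,J4), (W2,J1), (W3,J3), (W4,J2), (W5,J5)}
All 5 vertices on the smaller side are matched.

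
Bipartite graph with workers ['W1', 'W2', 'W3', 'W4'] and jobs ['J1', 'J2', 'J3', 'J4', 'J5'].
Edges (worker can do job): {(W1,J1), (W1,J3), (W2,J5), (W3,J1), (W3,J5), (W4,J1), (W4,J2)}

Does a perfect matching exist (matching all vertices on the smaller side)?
Yes, perfect matching exists (size 4)

Perfect matching: {(W1,J3), (W2,J5), (W3,J1), (W4,J2)}
All 4 vertices on the smaller side are matched.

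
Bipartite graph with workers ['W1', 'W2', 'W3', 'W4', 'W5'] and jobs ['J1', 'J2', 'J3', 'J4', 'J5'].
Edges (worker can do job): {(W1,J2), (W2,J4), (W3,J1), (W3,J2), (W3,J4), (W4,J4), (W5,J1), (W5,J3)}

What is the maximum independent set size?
Maximum independent set = 6

By König's theorem:
- Min vertex cover = Max matching = 4
- Max independent set = Total vertices - Min vertex cover
- Max independent set = 10 - 4 = 6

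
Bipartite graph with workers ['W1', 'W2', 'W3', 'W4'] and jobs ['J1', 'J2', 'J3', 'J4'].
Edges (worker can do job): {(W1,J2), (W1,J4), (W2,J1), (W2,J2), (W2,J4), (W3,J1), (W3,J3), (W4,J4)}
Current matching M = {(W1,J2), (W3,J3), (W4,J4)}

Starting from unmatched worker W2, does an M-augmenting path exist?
Yes: W2 → J1

An M-augmenting path alternates non-matching / matching edges, starting and ending at unmatched vertices.
Path: W2 → J1
(J1 is unmatched in M, so the path is augmenting.)
Flipping edges along this path would increase |M| from 3 to 4.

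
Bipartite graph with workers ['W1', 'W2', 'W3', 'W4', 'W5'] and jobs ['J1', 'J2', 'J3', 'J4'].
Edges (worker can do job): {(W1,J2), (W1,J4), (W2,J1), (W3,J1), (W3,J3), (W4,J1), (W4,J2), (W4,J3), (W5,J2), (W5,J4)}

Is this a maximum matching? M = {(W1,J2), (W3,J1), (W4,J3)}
No, size 3 is not maximum

Proposed matching has size 3.
Maximum matching size for this graph: 4.

This is NOT maximum - can be improved to size 4.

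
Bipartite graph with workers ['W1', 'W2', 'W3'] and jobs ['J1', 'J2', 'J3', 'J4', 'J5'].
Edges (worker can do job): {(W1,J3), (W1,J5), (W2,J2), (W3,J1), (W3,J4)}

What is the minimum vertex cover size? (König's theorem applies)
Minimum vertex cover size = 3

By König's theorem: in bipartite graphs,
min vertex cover = max matching = 3

Maximum matching has size 3, so minimum vertex cover also has size 3.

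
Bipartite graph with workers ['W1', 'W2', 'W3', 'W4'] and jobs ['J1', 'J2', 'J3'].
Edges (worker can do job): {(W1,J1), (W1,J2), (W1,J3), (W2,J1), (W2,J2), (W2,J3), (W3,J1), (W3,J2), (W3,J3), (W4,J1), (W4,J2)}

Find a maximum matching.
Matching: {(W1,J3), (W3,J1), (W4,J2)}

Maximum matching (size 3):
  W1 → J3
  W3 → J1
  W4 → J2

Each worker is assigned to at most one job, and each job to at most one worker.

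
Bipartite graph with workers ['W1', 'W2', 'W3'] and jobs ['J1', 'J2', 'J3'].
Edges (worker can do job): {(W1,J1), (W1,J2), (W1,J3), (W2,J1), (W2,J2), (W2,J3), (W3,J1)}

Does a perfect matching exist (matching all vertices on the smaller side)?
Yes, perfect matching exists (size 3)

Perfect matching: {(W1,J3), (W2,J2), (W3,J1)}
All 3 vertices on the smaller side are matched.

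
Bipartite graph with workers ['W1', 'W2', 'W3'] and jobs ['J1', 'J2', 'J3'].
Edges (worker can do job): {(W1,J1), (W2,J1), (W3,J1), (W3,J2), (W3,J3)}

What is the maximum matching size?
Maximum matching size = 2

Maximum matching: {(W1,J1), (W3,J2)}
Size: 2

This assigns 2 workers to 2 distinct jobs.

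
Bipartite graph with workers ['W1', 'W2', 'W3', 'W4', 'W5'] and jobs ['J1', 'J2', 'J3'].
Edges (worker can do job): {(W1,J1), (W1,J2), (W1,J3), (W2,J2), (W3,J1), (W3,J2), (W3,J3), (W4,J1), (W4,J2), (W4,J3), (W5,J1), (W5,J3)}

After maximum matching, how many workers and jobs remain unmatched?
Unmatched: 2 workers, 0 jobs

Maximum matching size: 3
Workers: 5 total, 3 matched, 2 unmatched
Jobs: 3 total, 3 matched, 0 unmatched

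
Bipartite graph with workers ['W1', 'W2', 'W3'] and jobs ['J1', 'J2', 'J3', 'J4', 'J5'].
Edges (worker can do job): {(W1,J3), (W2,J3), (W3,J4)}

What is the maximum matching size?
Maximum matching size = 2

Maximum matching: {(W1,J3), (W3,J4)}
Size: 2

This assigns 2 workers to 2 distinct jobs.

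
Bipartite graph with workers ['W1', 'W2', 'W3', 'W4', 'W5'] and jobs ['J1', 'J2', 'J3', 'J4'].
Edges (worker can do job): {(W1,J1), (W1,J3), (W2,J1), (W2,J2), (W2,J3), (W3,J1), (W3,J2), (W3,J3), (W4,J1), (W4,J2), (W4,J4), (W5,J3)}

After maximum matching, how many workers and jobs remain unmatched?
Unmatched: 1 workers, 0 jobs

Maximum matching size: 4
Workers: 5 total, 4 matched, 1 unmatched
Jobs: 4 total, 4 matched, 0 unmatched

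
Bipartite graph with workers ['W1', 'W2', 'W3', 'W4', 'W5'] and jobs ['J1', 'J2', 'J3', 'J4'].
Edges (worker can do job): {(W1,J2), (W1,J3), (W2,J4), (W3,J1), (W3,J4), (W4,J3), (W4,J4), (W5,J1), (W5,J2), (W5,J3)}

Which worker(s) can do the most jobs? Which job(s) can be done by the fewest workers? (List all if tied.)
Most versatile: W5 (3 jobs); Least covered: J1, J2 (2 workers)

Worker degrees (jobs they can do): W1:2, W2:1, W3:2, W4:2, W5:3
Job degrees (workers who can do it): J1:2, J2:2, J3:3, J4:3

Maximum worker degree is 3, achieved by: W5
Minimum job degree is 2, achieved by: J1, J2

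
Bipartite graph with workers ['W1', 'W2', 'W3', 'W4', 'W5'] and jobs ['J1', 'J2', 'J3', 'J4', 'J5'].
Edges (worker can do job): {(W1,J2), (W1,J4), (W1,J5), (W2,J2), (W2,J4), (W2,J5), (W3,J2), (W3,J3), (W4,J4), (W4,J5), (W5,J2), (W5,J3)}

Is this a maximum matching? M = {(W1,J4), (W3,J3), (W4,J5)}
No, size 3 is not maximum

Proposed matching has size 3.
Maximum matching size for this graph: 4.

This is NOT maximum - can be improved to size 4.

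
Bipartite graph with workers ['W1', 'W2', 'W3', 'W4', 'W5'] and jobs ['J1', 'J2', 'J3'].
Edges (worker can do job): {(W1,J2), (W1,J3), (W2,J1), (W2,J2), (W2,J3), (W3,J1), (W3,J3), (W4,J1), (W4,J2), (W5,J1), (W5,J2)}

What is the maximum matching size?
Maximum matching size = 3

Maximum matching: {(W1,J3), (W3,J1), (W5,J2)}
Size: 3

This assigns 3 workers to 3 distinct jobs.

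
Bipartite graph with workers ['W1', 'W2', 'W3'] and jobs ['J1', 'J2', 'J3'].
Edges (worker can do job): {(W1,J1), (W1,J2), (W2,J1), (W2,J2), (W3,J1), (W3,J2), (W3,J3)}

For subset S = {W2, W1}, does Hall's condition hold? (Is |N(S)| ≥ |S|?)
Yes: |N(S)| = 2, |S| = 2

Subset S = {W2, W1}
Neighbors N(S) = {J1, J2}

|N(S)| = 2, |S| = 2
Hall's condition: |N(S)| ≥ |S| is satisfied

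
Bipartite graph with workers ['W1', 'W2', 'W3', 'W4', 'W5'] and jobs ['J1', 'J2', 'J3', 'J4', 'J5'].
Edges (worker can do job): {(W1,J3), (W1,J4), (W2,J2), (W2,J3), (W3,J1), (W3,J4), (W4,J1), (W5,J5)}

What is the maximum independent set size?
Maximum independent set = 5

By König's theorem:
- Min vertex cover = Max matching = 5
- Max independent set = Total vertices - Min vertex cover
- Max independent set = 10 - 5 = 5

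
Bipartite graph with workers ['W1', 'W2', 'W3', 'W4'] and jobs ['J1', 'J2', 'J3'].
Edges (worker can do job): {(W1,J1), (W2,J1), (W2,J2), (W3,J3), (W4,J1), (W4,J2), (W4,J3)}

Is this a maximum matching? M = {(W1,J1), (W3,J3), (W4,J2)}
Yes, size 3 is maximum

Proposed matching has size 3.
Maximum matching size for this graph: 3.

This is a maximum matching.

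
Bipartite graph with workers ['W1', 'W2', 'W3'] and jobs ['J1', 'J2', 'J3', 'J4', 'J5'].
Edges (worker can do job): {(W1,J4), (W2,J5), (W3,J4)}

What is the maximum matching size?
Maximum matching size = 2

Maximum matching: {(W2,J5), (W3,J4)}
Size: 2

This assigns 2 workers to 2 distinct jobs.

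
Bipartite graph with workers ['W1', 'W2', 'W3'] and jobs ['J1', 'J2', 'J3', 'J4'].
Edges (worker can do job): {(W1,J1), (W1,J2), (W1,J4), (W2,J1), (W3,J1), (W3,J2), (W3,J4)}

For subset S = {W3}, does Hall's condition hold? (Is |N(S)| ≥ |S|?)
Yes: |N(S)| = 3, |S| = 1

Subset S = {W3}
Neighbors N(S) = {J1, J2, J4}

|N(S)| = 3, |S| = 1
Hall's condition: |N(S)| ≥ |S| is satisfied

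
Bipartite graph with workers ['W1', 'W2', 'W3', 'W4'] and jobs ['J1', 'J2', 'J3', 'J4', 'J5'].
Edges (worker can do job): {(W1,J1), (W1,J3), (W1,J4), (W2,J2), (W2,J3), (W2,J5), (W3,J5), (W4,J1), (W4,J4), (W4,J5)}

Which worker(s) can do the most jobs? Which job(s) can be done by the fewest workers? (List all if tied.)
Most versatile: W1, W2, W4 (3 jobs); Least covered: J2 (1 workers)

Worker degrees (jobs they can do): W1:3, W2:3, W3:1, W4:3
Job degrees (workers who can do it): J1:2, J2:1, J3:2, J4:2, J5:3

Maximum worker degree is 3, achieved by: W1, W2, W4
Minimum job degree is 1, achieved by: J2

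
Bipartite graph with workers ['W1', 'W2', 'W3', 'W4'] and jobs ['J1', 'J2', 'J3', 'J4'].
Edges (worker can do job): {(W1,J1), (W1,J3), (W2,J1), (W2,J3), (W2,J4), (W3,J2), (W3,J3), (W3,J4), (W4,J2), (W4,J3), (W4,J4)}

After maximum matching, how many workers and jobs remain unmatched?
Unmatched: 0 workers, 0 jobs

Maximum matching size: 4
Workers: 4 total, 4 matched, 0 unmatched
Jobs: 4 total, 4 matched, 0 unmatched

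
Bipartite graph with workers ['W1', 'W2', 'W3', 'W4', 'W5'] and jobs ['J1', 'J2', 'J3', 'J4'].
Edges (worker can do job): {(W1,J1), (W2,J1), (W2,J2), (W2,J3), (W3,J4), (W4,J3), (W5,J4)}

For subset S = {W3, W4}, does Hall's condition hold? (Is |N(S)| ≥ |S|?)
Yes: |N(S)| = 2, |S| = 2

Subset S = {W3, W4}
Neighbors N(S) = {J3, J4}

|N(S)| = 2, |S| = 2
Hall's condition: |N(S)| ≥ |S| is satisfied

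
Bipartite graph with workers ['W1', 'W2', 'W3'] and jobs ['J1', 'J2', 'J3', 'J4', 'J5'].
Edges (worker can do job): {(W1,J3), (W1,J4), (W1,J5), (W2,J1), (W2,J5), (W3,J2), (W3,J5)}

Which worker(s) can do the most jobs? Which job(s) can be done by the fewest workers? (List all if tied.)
Most versatile: W1 (3 jobs); Least covered: J1, J2, J3, J4 (1 workers)

Worker degrees (jobs they can do): W1:3, W2:2, W3:2
Job degrees (workers who can do it): J1:1, J2:1, J3:1, J4:1, J5:3

Maximum worker degree is 3, achieved by: W1
Minimum job degree is 1, achieved by: J1, J2, J3, J4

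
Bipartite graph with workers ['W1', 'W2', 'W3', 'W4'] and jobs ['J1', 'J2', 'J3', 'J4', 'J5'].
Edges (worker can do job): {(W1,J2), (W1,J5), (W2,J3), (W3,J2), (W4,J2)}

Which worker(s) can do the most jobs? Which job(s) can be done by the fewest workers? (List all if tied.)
Most versatile: W1 (2 jobs); Least covered: J1, J4 (0 workers)

Worker degrees (jobs they can do): W1:2, W2:1, W3:1, W4:1
Job degrees (workers who can do it): J1:0, J2:3, J3:1, J4:0, J5:1

Maximum worker degree is 2, achieved by: W1
Minimum job degree is 0, achieved by: J1, J4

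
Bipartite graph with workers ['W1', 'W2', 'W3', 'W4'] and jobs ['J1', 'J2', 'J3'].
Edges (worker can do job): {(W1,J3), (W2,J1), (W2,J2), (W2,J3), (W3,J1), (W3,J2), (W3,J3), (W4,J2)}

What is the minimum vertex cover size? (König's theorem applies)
Minimum vertex cover size = 3

By König's theorem: in bipartite graphs,
min vertex cover = max matching = 3

Maximum matching has size 3, so minimum vertex cover also has size 3.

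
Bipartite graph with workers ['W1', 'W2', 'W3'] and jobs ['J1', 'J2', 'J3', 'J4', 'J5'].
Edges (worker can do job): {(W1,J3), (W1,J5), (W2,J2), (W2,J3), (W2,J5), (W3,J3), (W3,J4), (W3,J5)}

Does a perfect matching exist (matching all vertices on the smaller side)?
Yes, perfect matching exists (size 3)

Perfect matching: {(W1,J3), (W2,J2), (W3,J5)}
All 3 vertices on the smaller side are matched.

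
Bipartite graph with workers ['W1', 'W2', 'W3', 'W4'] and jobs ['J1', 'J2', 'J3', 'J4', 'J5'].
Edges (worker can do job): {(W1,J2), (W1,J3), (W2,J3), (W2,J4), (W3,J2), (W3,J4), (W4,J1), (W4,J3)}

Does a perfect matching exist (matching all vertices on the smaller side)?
Yes, perfect matching exists (size 4)

Perfect matching: {(W1,J2), (W2,J3), (W3,J4), (W4,J1)}
All 4 vertices on the smaller side are matched.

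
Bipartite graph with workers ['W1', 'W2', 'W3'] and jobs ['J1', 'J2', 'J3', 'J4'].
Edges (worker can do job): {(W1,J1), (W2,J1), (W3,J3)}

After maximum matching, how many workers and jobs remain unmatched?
Unmatched: 1 workers, 2 jobs

Maximum matching size: 2
Workers: 3 total, 2 matched, 1 unmatched
Jobs: 4 total, 2 matched, 2 unmatched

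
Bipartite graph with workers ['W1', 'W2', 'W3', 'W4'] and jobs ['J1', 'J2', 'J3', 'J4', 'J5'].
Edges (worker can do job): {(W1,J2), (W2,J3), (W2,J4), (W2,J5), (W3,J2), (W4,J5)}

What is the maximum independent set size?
Maximum independent set = 6

By König's theorem:
- Min vertex cover = Max matching = 3
- Max independent set = Total vertices - Min vertex cover
- Max independent set = 9 - 3 = 6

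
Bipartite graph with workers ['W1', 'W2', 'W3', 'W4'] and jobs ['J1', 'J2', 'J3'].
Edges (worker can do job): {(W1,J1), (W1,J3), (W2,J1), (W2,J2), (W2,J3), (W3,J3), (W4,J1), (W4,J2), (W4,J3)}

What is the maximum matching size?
Maximum matching size = 3

Maximum matching: {(W2,J2), (W3,J3), (W4,J1)}
Size: 3

This assigns 3 workers to 3 distinct jobs.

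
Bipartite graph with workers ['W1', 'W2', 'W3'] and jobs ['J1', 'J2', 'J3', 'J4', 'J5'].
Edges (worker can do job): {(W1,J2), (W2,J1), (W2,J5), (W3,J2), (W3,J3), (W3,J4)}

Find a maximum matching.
Matching: {(W1,J2), (W2,J1), (W3,J3)}

Maximum matching (size 3):
  W1 → J2
  W2 → J1
  W3 → J3

Each worker is assigned to at most one job, and each job to at most one worker.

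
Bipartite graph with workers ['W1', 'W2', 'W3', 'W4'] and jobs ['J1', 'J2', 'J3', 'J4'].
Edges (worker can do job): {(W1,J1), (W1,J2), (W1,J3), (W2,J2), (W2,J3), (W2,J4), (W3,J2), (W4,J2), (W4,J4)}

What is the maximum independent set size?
Maximum independent set = 4

By König's theorem:
- Min vertex cover = Max matching = 4
- Max independent set = Total vertices - Min vertex cover
- Max independent set = 8 - 4 = 4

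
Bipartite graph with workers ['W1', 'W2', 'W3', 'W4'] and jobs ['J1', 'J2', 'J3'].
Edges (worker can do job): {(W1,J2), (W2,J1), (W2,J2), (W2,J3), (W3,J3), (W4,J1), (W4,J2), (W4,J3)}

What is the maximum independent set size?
Maximum independent set = 4

By König's theorem:
- Min vertex cover = Max matching = 3
- Max independent set = Total vertices - Min vertex cover
- Max independent set = 7 - 3 = 4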